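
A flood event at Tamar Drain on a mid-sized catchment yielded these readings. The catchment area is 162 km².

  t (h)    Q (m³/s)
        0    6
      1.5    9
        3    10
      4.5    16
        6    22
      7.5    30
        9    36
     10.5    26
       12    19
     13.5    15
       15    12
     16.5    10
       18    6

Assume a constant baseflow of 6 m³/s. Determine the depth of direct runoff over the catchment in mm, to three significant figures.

d ≈ 4.63 mm

Direct runoff: 0.0, 3.0, 4.0, 10.0, 16.0, 24.0, 30.0, 20.0, 13.0, 9.0, 6.0, 4.0, 0.0 m³/s; ΣQ_DR = 139.0 m³/s.
V = ΣQ_DR · Δt = 139.0 × 5400 s = 7.506 × 10^5 m³.
Over A = 162 km², depth = V / A = 4.63 mm.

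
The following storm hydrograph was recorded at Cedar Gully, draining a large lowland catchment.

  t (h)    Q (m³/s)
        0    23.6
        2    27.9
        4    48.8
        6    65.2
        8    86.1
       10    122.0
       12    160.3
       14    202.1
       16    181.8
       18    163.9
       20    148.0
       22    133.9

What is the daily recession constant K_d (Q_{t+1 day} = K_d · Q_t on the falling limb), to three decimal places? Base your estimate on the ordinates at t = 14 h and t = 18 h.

Between t = 14 h and t = 18 h the flow falls from 202.1 to 163.9 m³/s over 2×2 h = 4 h.
Per-interval ratio K = (163.9/202.1)^(1/2) = 0.9005; K_d = K^(24/2) = 0.284.

K_d ≈ 0.284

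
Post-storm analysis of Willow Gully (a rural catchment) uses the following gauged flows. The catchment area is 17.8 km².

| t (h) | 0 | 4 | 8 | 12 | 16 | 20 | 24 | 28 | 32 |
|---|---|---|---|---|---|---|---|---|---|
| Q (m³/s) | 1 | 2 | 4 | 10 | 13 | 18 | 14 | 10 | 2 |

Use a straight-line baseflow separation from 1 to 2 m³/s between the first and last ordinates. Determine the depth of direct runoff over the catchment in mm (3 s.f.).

d ≈ 48.9 mm

Direct runoff: 0.00, 0.88, 2.75, 8.62, 11.50, 16.38, 12.25, 8.12, 0.00 m³/s; ΣQ_DR = 60.50 m³/s.
V = ΣQ_DR · Δt = 60.50 × 14400 s = 8.712 × 10^5 m³.
Over A = 17.8 km², depth = V / A = 48.9 mm.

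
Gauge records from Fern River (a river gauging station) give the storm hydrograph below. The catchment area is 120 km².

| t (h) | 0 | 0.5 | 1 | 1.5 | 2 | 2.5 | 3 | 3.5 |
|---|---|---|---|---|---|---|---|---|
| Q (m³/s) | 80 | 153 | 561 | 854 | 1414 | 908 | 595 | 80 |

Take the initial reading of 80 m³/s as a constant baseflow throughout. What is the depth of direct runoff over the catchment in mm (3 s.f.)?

d ≈ 60.1 mm

Direct runoff: 0.0, 73.0, 481.0, 774.0, 1334.0, 828.0, 515.0, 0.0 m³/s; ΣQ_DR = 4005 m³/s.
V = ΣQ_DR · Δt = 4005 × 1800 s = 7.209 × 10^6 m³.
Over A = 120 km², depth = V / A = 60.1 mm.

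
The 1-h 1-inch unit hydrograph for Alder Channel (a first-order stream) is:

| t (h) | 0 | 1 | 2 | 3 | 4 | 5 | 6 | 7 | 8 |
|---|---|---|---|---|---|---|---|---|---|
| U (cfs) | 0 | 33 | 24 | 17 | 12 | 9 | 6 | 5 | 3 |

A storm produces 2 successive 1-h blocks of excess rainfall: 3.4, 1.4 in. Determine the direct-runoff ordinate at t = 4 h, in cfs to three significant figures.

By discrete convolution, Q_j = Σ (P_i / 1 in) · U_{j−i}.
At t = 4 h (j=4): Q = (3.4/1)·12 + (1.4/1)·17 = 64.6 cfs.

Q ≈ 64.6 cfs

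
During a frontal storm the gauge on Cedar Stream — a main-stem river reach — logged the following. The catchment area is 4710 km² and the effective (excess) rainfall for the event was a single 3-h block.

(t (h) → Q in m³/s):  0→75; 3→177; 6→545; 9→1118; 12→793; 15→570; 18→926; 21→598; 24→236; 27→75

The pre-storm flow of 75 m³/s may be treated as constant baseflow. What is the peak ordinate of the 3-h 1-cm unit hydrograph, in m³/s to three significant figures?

U_p ≈ 1040 m³/s

Direct runoff: 0.0, 102.0, 470.0, 1043.0, 718.0, 495.0, 851.0, 523.0, 161.0, 0.0 m³/s; ΣQ_DR = 4363 m³/s, peak = 1043.0 m³/s.
Runoff depth d = ΣQ_DR·Δt / A = 4363 × 10800 / (4710 km²) = 10.00 mm.
The 1-cm UH is the DRH scaled by (10 mm)/d, so U_p = 1043.0 × 10/10.00 = 1040 m³/s.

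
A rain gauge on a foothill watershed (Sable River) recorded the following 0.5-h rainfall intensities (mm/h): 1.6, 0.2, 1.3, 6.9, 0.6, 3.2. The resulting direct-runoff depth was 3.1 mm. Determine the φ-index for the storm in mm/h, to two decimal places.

φ ≈ 1.95 mm/h

Only the 2 blocks with intensity above φ contribute runoff: 6.9, 3.2 mm/h.
Σ(I−φ)·Δt = d  ⇒  (6.9+3.2 − 2φ)·0.5 = 3.1
φ = (10.10 − 3.1/0.5) / 2 = 1.95 mm/h.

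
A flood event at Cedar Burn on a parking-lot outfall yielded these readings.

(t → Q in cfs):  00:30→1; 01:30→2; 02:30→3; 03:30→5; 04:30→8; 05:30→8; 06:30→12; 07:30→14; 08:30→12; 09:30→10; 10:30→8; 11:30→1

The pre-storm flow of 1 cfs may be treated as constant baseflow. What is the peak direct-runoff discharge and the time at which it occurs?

Subtracting baseflow gives direct-runoff ordinates: 0.0, 1.0, 2.0, 4.0, 7.0, 7.0, 11.0, 13.0, 11.0, 9.0, 7.0, 0.0 cfs.
The maximum is 13.0 cfs, occurring at the reading for t = 07:30.

Q_p = 13.0 cfs at t = 07:30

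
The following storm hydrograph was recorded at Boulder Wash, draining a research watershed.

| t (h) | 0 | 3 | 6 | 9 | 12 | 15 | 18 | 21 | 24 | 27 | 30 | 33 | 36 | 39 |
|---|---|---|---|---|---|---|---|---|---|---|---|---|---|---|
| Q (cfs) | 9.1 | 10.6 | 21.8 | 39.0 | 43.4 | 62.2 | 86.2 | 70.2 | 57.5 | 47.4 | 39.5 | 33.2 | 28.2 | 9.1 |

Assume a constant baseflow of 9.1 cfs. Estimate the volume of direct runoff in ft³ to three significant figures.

V ≈ 4.64 × 10^6 ft³

Direct-runoff ordinates (Q − Q_b): 0.0, 1.5, 12.7, 29.9, 34.3, 53.1, 77.1, 61.1, 48.4, 38.3, 30.4, 24.1, 19.1, 0.0 cfs.
ΣQ_DR = 430.0 cfs.
With Δt = 3 h = 10800 s, V = ΣQ_DR · Δt = 430.0 × 10800 = 4.64 × 10^6 ft³.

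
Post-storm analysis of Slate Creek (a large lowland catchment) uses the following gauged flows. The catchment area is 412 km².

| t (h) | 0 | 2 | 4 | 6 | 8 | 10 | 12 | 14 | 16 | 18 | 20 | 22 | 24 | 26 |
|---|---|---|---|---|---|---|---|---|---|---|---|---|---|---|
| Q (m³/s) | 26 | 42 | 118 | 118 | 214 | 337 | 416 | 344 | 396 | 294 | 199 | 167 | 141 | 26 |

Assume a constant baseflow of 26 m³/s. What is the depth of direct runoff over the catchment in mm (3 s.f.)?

Direct runoff: 0.0, 16.0, 92.0, 92.0, 188.0, 311.0, 390.0, 318.0, 370.0, 268.0, 173.0, 141.0, 115.0, 0.0 m³/s; ΣQ_DR = 2474 m³/s.
V = ΣQ_DR · Δt = 2474 × 7200 s = 1.781 × 10^7 m³.
Over A = 412 km², depth = V / A = 43.2 mm.

d ≈ 43.2 mm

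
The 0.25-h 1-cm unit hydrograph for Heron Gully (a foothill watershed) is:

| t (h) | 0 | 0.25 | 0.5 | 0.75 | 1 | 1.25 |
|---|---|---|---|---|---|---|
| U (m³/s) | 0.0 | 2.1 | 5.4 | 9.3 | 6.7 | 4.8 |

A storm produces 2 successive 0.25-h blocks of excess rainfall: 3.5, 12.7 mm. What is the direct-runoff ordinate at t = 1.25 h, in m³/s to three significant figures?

Q ≈ 10.2 m³/s

By discrete convolution, Q_j = Σ (P_i / 10 mm) · U_{j−i}.
At t = 1.25 h (j=5): Q = (3.5/10)·4.8 + (12.7/10)·6.7 = 10.2 m³/s.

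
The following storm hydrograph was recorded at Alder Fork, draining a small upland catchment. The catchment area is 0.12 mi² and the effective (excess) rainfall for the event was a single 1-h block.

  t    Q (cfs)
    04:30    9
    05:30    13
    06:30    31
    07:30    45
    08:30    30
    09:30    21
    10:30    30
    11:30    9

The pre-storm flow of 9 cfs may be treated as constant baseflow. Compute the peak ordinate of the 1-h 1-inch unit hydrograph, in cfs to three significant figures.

Direct runoff: 0.0, 4.0, 22.0, 36.0, 21.0, 12.0, 21.0, 0.0 cfs; ΣQ_DR = 116.0 cfs, peak = 36.0 cfs.
Runoff depth d = ΣQ_DR·Δt / A = 116.0 × 3600 / (0.12 mi²) = 1.498 in.
The 1-inch UH is the DRH scaled by (1 in)/d, so U_p = 36.0 × 1/1.498 = 24.0 cfs.

U_p ≈ 24.0 cfs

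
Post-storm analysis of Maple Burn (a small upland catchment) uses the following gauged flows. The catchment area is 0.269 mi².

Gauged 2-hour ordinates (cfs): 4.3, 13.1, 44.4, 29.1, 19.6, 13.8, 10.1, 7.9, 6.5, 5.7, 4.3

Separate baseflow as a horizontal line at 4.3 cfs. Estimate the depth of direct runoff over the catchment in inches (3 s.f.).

Direct runoff: 0.0, 8.8, 40.1, 24.8, 15.3, 9.5, 5.8, 3.6, 2.2, 1.4, 0.0 cfs; ΣQ_DR = 111.5 cfs.
V = ΣQ_DR · Δt = 111.5 × 7200 s = 8.028 × 10^5 ft³.
Over A = 0.269 mi², depth = V / A = 1.28 in.

d ≈ 1.28 in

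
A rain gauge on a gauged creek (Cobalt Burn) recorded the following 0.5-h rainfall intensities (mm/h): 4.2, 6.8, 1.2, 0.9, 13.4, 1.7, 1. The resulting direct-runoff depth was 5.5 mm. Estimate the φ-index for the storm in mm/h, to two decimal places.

Only the 2 blocks with intensity above φ contribute runoff: 6.8, 13.4 mm/h.
Σ(I−φ)·Δt = d  ⇒  (6.8+13.4 − 2φ)·0.5 = 5.5
φ = (20.20 − 5.5/0.5) / 2 = 4.60 mm/h.

φ ≈ 4.60 mm/h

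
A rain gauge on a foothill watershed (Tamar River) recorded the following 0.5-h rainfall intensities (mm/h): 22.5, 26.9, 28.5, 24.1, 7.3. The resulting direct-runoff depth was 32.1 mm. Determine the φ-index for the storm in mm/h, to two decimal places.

Only the 4 blocks with intensity above φ contribute runoff: 22.5, 26.9, 28.5, 24.1 mm/h.
Σ(I−φ)·Δt = d  ⇒  (22.5+26.9+28.5+24.1 − 4φ)·0.5 = 32.1
φ = (102.0 − 32.1/0.5) / 4 = 9.45 mm/h.

φ ≈ 9.45 mm/h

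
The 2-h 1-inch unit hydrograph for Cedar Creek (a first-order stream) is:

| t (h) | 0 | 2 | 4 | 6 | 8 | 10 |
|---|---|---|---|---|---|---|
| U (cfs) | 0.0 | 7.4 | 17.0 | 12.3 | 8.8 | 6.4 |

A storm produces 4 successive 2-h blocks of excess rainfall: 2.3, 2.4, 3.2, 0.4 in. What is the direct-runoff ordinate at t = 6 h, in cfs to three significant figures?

Q ≈ 92.8 cfs

By discrete convolution, Q_j = Σ (P_i / 1 in) · U_{j−i}.
At t = 6 h (j=3): Q = (2.3/1)·12.3 + (2.4/1)·17.0 + (3.2/1)·7.4 + (0.4/1)·0.0 = 92.8 cfs.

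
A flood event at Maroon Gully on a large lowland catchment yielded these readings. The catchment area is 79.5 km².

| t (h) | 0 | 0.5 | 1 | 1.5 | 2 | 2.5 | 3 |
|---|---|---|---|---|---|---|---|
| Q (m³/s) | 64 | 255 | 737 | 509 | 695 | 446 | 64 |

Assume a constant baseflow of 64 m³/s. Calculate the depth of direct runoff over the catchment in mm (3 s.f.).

d ≈ 52.6 mm

Direct runoff: 0.0, 191.0, 673.0, 445.0, 631.0, 382.0, 0.0 m³/s; ΣQ_DR = 2322 m³/s.
V = ΣQ_DR · Δt = 2322 × 1800 s = 4.180 × 10^6 m³.
Over A = 79.5 km², depth = V / A = 52.6 mm.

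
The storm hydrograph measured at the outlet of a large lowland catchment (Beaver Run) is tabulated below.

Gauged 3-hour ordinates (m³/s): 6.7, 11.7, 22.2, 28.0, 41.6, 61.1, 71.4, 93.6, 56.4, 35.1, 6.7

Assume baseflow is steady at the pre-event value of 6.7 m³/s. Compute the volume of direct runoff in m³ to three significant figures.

Direct-runoff ordinates (Q − Q_b): 0.0, 5.0, 15.5, 21.3, 34.9, 54.4, 64.7, 86.9, 49.7, 28.4, 0.0 m³/s.
ΣQ_DR = 360.8 m³/s.
With Δt = 3 h = 10800 s, V = ΣQ_DR · Δt = 360.8 × 10800 = 3.90 × 10^6 m³.

V ≈ 3.90 × 10^6 m³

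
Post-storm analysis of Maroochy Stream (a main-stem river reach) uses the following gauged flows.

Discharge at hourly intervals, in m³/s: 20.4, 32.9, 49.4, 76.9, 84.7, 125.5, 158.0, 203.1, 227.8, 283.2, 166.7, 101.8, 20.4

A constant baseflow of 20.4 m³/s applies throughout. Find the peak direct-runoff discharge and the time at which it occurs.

Subtracting baseflow gives direct-runoff ordinates: 0.0, 12.5, 29.0, 56.5, 64.3, 105.1, 137.6, 182.7, 207.4, 262.8, 146.3, 81.4, 0.0 m³/s.
The maximum is 262.8 m³/s, occurring at the reading for t = 9 h.

Q_p = 262.8 m³/s at t = 9 h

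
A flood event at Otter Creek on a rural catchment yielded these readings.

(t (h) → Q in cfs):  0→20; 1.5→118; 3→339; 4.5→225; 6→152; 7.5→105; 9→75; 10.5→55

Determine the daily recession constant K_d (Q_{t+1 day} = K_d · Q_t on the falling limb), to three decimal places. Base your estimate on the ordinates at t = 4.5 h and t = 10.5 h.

Between t = 4.5 h and t = 10.5 h the flow falls from 225 to 55 cfs over 4×1.5 h = 6 h.
Per-interval ratio K = (55/225)^(1/4) = 0.7031; K_d = K^(24/1.5) = 0.004.

K_d ≈ 0.004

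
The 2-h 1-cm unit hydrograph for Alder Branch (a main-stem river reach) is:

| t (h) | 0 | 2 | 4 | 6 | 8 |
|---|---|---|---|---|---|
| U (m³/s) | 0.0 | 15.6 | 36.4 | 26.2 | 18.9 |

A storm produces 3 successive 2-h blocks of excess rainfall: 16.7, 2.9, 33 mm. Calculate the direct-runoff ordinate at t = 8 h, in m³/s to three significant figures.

By discrete convolution, Q_j = Σ (P_i / 10 mm) · U_{j−i}.
At t = 8 h (j=4): Q = (16.7/10)·18.9 + (2.9/10)·26.2 + (33/10)·36.4 = 159 m³/s.

Q ≈ 159 m³/s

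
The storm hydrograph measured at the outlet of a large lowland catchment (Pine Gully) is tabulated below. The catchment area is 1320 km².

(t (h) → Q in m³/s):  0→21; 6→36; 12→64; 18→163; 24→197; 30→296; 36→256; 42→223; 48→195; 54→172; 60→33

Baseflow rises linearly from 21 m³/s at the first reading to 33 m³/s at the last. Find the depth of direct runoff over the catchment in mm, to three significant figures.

Direct runoff: 0.00, 13.80, 40.60, 138.40, 171.20, 269.00, 227.80, 193.60, 164.40, 140.20, 0.00 m³/s; ΣQ_DR = 1359 m³/s.
V = ΣQ_DR · Δt = 1359 × 21600 s = 2.935 × 10^7 m³.
Over A = 1320 km², depth = V / A = 22.2 mm.

d ≈ 22.2 mm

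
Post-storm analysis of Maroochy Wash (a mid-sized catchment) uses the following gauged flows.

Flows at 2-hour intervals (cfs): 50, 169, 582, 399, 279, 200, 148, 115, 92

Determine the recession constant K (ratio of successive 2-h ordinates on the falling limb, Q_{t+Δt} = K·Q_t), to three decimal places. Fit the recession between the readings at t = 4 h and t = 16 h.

Using the recession-limb readings at t = 4 h and t = 16 h: Q falls from 582 to 92 cfs over 6 intervals.
K = (Q₂/Q₁)^(1/6) = (92/582)^(1/6) = 0.735.

K ≈ 0.735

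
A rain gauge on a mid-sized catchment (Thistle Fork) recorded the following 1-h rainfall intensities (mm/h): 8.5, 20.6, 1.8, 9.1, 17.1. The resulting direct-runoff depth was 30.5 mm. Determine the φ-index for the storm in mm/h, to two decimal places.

Only the 4 blocks with intensity above φ contribute runoff: 8.5, 20.6, 9.1, 17.1 mm/h.
Σ(I−φ)·Δt = d  ⇒  (8.5+20.6+9.1+17.1 − 4φ)·1 = 30.5
φ = (55.30 − 30.5/1) / 4 = 6.20 mm/h.

φ ≈ 6.20 mm/h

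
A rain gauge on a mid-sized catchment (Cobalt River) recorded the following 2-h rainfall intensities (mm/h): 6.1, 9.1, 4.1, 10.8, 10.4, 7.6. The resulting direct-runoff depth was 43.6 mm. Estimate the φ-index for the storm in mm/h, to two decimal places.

φ ≈ 4.44 mm/h

Only the 5 blocks with intensity above φ contribute runoff: 6.1, 9.1, 10.8, 10.4, 7.6 mm/h.
Σ(I−φ)·Δt = d  ⇒  (6.1+9.1+10.8+10.4+7.6 − 5φ)·2 = 43.6
φ = (44.00 − 43.6/2) / 5 = 4.44 mm/h.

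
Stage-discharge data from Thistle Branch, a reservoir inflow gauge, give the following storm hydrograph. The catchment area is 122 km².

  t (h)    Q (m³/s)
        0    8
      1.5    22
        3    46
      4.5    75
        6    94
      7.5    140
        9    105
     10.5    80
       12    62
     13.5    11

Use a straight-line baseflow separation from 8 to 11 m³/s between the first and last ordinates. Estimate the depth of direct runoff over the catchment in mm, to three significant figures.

Direct runoff: 0.00, 13.67, 37.33, 66.00, 84.67, 130.33, 95.00, 69.67, 51.33, 0.00 m³/s; ΣQ_DR = 548.0 m³/s.
V = ΣQ_DR · Δt = 548.0 × 5400 s = 2.959 × 10^6 m³.
Over A = 122 km², depth = V / A = 24.3 mm.

d ≈ 24.3 mm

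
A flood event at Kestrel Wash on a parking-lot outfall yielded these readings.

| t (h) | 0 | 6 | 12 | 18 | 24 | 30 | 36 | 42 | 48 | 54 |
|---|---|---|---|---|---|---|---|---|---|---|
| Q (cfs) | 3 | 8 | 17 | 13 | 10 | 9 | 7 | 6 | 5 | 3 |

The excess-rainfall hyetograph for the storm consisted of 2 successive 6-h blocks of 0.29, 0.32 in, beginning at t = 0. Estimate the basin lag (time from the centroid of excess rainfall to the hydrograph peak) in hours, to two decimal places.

t_L ≈ 5.85 h

Centroid of excess rainfall: t_c = Σ P_i·t̄_i / ΣP_i = 6.1475 h (block centres at 3, 9 h).
Hydrograph peak occurs at t = 12 h, so basin lag t_L = 12 − 6.1475 = 5.85 h.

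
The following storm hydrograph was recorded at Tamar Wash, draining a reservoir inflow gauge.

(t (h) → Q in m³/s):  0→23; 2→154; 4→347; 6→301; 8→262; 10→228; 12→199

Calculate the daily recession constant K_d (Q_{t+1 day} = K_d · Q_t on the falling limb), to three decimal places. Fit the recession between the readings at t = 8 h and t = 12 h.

Between t = 8 h and t = 12 h the flow falls from 262 to 199 m³/s over 2×2 h = 4 h.
Per-interval ratio K = (199/262)^(1/2) = 0.8715; K_d = K^(24/2) = 0.192.

K_d ≈ 0.192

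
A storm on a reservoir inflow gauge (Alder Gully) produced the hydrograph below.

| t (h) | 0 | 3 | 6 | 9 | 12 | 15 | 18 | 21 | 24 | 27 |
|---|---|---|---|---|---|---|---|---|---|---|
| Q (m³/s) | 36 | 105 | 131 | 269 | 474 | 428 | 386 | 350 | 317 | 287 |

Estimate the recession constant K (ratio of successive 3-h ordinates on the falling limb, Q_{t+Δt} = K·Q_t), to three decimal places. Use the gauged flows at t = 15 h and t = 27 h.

Using the recession-limb readings at t = 15 h and t = 27 h: Q falls from 428 to 287 m³/s over 4 intervals.
K = (Q₂/Q₁)^(1/4) = (287/428)^(1/4) = 0.905.

K ≈ 0.905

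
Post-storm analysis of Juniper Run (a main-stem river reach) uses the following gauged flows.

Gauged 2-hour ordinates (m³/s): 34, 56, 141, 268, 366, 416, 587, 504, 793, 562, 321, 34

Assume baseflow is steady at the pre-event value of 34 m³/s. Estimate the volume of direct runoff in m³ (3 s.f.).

Direct-runoff ordinates (Q − Q_b): 0.0, 22.0, 107.0, 234.0, 332.0, 382.0, 553.0, 470.0, 759.0, 528.0, 287.0, 0.0 m³/s.
ΣQ_DR = 3674 m³/s.
With Δt = 2 h = 7200 s, V = ΣQ_DR · Δt = 3674 × 7200 = 2.65 × 10^7 m³.

V ≈ 2.65 × 10^7 m³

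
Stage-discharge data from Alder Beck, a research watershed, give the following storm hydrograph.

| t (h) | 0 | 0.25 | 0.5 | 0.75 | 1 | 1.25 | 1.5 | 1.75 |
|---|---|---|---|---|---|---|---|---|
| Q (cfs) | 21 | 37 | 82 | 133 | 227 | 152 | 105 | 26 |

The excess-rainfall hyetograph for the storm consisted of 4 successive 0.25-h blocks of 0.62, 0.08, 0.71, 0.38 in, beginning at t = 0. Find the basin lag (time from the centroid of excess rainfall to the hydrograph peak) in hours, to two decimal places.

Centroid of excess rainfall: t_c = Σ P_i·t̄_i / ΣP_i = 0.4937 h (block centres at 0.125, 0.375, 0.625, 0.875 h).
Hydrograph peak occurs at t = 1 h, so basin lag t_L = 1 − 0.4937 = 0.51 h.

t_L ≈ 0.51 h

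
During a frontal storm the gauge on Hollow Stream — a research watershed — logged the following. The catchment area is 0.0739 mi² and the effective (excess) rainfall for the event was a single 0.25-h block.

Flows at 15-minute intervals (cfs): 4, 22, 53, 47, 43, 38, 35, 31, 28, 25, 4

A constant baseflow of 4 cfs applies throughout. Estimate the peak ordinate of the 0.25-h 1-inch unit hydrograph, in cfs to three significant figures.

Direct runoff: 0.0, 18.0, 49.0, 43.0, 39.0, 34.0, 31.0, 27.0, 24.0, 21.0, 0.0 cfs; ΣQ_DR = 286.0 cfs, peak = 49.0 cfs.
Runoff depth d = ΣQ_DR·Δt / A = 286.0 × 900 / (0.0739 mi²) = 1.499 in.
The 1-inch UH is the DRH scaled by (1 in)/d, so U_p = 49.0 × 1/1.499 = 32.7 cfs.

U_p ≈ 32.7 cfs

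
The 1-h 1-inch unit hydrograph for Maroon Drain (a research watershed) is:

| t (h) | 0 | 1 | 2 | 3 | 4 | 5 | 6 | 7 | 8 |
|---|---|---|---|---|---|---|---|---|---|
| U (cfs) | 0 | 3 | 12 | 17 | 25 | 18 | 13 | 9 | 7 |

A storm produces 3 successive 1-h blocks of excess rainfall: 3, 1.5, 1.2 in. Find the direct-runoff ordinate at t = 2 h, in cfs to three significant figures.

By discrete convolution, Q_j = Σ (P_i / 1 in) · U_{j−i}.
At t = 2 h (j=2): Q = (3/1)·12 + (1.5/1)·3 + (1.2/1)·0 = 40.5 cfs.

Q ≈ 40.5 cfs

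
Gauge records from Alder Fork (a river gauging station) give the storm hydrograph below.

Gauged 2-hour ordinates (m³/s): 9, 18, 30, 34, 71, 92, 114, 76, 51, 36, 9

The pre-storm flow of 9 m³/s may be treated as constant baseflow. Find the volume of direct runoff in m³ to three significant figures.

Direct-runoff ordinates (Q − Q_b): 0.0, 9.0, 21.0, 25.0, 62.0, 83.0, 105.0, 67.0, 42.0, 27.0, 0.0 m³/s.
ΣQ_DR = 441.0 m³/s.
With Δt = 2 h = 7200 s, V = ΣQ_DR · Δt = 441.0 × 7200 = 3.18 × 10^6 m³.

V ≈ 3.18 × 10^6 m³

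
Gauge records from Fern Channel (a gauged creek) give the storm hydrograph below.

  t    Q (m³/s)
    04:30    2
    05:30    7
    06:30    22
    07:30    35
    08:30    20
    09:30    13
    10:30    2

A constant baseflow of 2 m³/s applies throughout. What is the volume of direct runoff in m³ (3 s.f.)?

Direct-runoff ordinates (Q − Q_b): 0.0, 5.0, 20.0, 33.0, 18.0, 11.0, 0.0 m³/s.
ΣQ_DR = 87.00 m³/s.
With Δt = 1 h = 3600 s, V = ΣQ_DR · Δt = 87.00 × 3600 = 3.13 × 10^5 m³.

V ≈ 3.13 × 10^5 m³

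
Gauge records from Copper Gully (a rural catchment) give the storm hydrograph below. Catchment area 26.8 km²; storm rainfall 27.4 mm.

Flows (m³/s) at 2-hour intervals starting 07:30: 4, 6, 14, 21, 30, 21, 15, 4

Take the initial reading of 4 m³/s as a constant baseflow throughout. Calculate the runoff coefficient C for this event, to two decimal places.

ΣQ_DR = 83.00 m³/s; V = ΣQ_DR·Δt = 5.976 × 10^5 m³.
Runoff depth d = V / A = 22.30 mm.
C = d / P = 22.30 / 27.4 = 0.81.

C ≈ 0.81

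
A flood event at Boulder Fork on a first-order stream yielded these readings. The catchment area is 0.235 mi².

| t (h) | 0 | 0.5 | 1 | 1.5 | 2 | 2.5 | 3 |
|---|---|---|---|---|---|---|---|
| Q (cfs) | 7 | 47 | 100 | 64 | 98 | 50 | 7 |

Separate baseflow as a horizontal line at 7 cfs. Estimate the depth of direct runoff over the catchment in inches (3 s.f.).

Direct runoff: 0.0, 40.0, 93.0, 57.0, 91.0, 43.0, 0.0 cfs; ΣQ_DR = 324.0 cfs.
V = ΣQ_DR · Δt = 324.0 × 1800 s = 5.832 × 10^5 ft³.
Over A = 0.235 mi², depth = V / A = 1.07 in.

d ≈ 1.07 in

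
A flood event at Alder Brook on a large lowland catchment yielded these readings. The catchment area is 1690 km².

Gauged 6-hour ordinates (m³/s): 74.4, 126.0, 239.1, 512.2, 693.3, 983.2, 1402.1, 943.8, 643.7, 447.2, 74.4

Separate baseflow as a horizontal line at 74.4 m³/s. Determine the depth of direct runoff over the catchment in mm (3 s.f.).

Direct runoff: 0.0, 51.6, 164.7, 437.8, 618.9, 908.8, 1327.7, 869.4, 569.3, 372.8, 0.0 m³/s; ΣQ_DR = 5321 m³/s.
V = ΣQ_DR · Δt = 5321 × 21600 s = 1.149 × 10^8 m³.
Over A = 1690 km², depth = V / A = 68.0 mm.

d ≈ 68.0 mm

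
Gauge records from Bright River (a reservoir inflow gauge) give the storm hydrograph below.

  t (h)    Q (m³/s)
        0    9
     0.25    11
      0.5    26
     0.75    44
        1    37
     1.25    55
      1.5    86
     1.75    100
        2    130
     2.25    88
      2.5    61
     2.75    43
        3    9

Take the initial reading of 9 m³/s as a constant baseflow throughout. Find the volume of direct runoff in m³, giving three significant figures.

V ≈ 5.24 × 10^5 m³

Direct-runoff ordinates (Q − Q_b): 0.0, 2.0, 17.0, 35.0, 28.0, 46.0, 77.0, 91.0, 121.0, 79.0, 52.0, 34.0, 0.0 m³/s.
ΣQ_DR = 582.0 m³/s.
With Δt = 0.25 h = 900 s, V = ΣQ_DR · Δt = 582.0 × 900 = 5.24 × 10^5 m³.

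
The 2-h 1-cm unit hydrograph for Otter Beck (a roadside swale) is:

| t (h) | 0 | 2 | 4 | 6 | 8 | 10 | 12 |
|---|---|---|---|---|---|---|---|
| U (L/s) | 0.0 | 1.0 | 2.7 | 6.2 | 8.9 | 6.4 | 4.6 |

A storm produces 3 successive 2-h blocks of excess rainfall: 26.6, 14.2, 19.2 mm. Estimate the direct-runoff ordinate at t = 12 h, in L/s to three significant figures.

Q ≈ 38.4 L/s

By discrete convolution, Q_j = Σ (P_i / 10 mm) · U_{j−i}.
At t = 12 h (j=6): Q = (26.6/10)·4.6 + (14.2/10)·6.4 + (19.2/10)·8.9 = 38.4 L/s.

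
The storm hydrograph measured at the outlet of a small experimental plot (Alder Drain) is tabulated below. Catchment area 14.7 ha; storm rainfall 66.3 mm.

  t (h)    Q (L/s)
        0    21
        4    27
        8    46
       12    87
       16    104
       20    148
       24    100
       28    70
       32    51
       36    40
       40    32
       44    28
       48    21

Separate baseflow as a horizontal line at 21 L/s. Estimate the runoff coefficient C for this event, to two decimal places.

C ≈ 0.74

ΣQ_DR = 502.0 L/s; V = ΣQ_DR·Δt = 7.229 × 10^6 L.
Runoff depth d = V / A = 49.18 mm.
C = d / P = 49.18 / 66.3 = 0.74.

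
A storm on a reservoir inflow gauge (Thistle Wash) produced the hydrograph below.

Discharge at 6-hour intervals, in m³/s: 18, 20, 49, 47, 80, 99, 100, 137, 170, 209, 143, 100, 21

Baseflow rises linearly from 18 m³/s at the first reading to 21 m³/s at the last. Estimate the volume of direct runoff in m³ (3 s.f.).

Direct-runoff ordinates (Q − Q_b): 0.00, 1.75, 30.50, 28.25, 61.00, 79.75, 80.50, 117.25, 150.00, 188.75, 122.50, 79.25, 0.00 m³/s.
ΣQ_DR = 939.5 m³/s.
With Δt = 6 h = 21600 s, V = ΣQ_DR · Δt = 939.5 × 21600 = 2.03 × 10^7 m³.

V ≈ 2.03 × 10^7 m³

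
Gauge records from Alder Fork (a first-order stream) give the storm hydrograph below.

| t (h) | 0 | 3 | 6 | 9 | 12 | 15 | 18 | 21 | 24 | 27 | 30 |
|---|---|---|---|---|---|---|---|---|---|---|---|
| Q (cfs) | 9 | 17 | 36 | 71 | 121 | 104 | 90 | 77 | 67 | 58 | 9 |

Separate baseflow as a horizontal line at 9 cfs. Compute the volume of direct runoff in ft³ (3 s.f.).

V ≈ 6.05 × 10^6 ft³

Direct-runoff ordinates (Q − Q_b): 0.0, 8.0, 27.0, 62.0, 112.0, 95.0, 81.0, 68.0, 58.0, 49.0, 0.0 cfs.
ΣQ_DR = 560.0 cfs.
With Δt = 3 h = 10800 s, V = ΣQ_DR · Δt = 560.0 × 10800 = 6.05 × 10^6 ft³.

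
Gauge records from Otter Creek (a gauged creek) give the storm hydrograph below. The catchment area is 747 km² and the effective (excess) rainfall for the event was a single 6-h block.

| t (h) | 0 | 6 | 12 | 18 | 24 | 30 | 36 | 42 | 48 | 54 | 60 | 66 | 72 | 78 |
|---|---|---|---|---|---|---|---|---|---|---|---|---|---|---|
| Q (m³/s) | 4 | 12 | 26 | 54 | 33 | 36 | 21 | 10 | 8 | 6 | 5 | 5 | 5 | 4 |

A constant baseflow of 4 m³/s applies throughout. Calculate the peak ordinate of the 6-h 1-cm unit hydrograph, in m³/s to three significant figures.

Direct runoff: 0.0, 8.0, 22.0, 50.0, 29.0, 32.0, 17.0, 6.0, 4.0, 2.0, 1.0, 1.0, 1.0, 0.0 m³/s; ΣQ_DR = 173.0 m³/s, peak = 50.0 m³/s.
Runoff depth d = ΣQ_DR·Δt / A = 173.0 × 21600 / (747 km²) = 5.002 mm.
The 1-cm UH is the DRH scaled by (10 mm)/d, so U_p = 50.0 × 10/5.002 = 100 m³/s.

U_p ≈ 100 m³/s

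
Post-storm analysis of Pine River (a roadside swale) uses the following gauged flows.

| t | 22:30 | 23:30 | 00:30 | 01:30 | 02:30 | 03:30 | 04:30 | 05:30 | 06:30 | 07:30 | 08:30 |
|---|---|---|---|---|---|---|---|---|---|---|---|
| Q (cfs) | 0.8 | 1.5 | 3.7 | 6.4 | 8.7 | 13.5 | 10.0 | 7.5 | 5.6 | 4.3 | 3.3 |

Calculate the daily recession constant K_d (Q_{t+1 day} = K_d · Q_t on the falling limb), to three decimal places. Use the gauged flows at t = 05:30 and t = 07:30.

Between t = 05:30 and t = 07:30 the flow falls from 7.5 to 4.3 cfs over 2×1 h = 2 h.
Per-interval ratio K = (4.3/7.5)^(1/2) = 0.7572; K_d = K^(24/1) = 0.001.

K_d ≈ 0.001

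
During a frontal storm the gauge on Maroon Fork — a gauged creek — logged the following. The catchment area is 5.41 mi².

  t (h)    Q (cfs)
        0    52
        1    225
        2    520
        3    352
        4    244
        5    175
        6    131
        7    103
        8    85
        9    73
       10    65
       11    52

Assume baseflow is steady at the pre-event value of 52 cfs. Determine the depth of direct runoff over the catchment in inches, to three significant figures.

Direct runoff: 0.0, 173.0, 468.0, 300.0, 192.0, 123.0, 79.0, 51.0, 33.0, 21.0, 13.0, 0.0 cfs; ΣQ_DR = 1453 cfs.
V = ΣQ_DR · Δt = 1453 × 3600 s = 5.231 × 10^6 ft³.
Over A = 5.41 mi², depth = V / A = 0.416 in.

d ≈ 0.416 in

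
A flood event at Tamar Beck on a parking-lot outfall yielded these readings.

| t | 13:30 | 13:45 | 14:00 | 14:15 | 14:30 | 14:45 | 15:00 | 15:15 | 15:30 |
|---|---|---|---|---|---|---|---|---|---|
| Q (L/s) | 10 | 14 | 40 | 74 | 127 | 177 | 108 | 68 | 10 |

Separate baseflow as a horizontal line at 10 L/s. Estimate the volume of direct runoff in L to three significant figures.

V ≈ 4.84 × 10^5 L

Direct-runoff ordinates (Q − Q_b): 0.0, 4.0, 30.0, 64.0, 117.0, 167.0, 98.0, 58.0, 0.0 L/s.
ΣQ_DR = 538.0 L/s.
With Δt = 0.25 h = 900 s, V = ΣQ_DR · Δt = 538.0 × 900 = 4.84 × 10^5 L.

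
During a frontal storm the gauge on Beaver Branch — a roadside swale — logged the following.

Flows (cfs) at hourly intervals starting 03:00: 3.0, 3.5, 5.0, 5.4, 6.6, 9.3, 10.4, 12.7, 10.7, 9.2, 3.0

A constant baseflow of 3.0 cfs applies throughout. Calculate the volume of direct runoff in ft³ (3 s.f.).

Direct-runoff ordinates (Q − Q_b): 0.0, 0.5, 2.0, 2.4, 3.6, 6.3, 7.4, 9.7, 7.7, 6.2, 0.0 cfs.
ΣQ_DR = 45.80 cfs.
With Δt = 1 h = 3600 s, V = ΣQ_DR · Δt = 45.80 × 3600 = 1.65 × 10^5 ft³.

V ≈ 1.65 × 10^5 ft³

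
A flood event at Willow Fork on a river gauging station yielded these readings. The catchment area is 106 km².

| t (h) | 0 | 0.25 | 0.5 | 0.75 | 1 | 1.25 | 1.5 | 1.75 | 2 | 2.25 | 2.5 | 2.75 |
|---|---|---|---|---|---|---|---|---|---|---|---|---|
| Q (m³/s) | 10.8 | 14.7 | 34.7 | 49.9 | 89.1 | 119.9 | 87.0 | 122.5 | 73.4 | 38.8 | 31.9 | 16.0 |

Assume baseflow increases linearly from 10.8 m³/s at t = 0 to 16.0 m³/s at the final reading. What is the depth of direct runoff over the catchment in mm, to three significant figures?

Direct runoff: 0.00, 3.43, 22.95, 37.68, 76.41, 106.74, 73.36, 108.39, 58.82, 23.75, 16.37, 0.00 m³/s; ΣQ_DR = 527.9 m³/s.
V = ΣQ_DR · Δt = 527.9 × 900 s = 4.751 × 10^5 m³.
Over A = 106 km², depth = V / A = 4.48 mm.

d ≈ 4.48 mm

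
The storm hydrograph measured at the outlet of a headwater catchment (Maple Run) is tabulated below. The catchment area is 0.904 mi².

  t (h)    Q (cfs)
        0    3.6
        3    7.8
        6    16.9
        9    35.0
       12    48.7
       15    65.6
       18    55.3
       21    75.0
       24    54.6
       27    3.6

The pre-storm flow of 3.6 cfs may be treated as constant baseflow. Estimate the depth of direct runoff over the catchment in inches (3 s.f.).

Direct runoff: 0.0, 4.2, 13.3, 31.4, 45.1, 62.0, 51.7, 71.4, 51.0, 0.0 cfs; ΣQ_DR = 330.1 cfs.
V = ΣQ_DR · Δt = 330.1 × 10800 s = 3.565 × 10^6 ft³.
Over A = 0.904 mi², depth = V / A = 1.70 in.

d ≈ 1.70 in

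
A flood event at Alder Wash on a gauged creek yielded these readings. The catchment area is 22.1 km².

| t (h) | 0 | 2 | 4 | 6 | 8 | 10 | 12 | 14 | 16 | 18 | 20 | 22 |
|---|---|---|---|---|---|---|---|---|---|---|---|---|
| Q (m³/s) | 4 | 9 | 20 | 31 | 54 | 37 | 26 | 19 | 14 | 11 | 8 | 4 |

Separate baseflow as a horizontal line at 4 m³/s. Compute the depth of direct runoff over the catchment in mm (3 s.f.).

d ≈ 61.6 mm

Direct runoff: 0.0, 5.0, 16.0, 27.0, 50.0, 33.0, 22.0, 15.0, 10.0, 7.0, 4.0, 0.0 m³/s; ΣQ_DR = 189.0 m³/s.
V = ΣQ_DR · Δt = 189.0 × 7200 s = 1.361 × 10^6 m³.
Over A = 22.1 km², depth = V / A = 61.6 mm.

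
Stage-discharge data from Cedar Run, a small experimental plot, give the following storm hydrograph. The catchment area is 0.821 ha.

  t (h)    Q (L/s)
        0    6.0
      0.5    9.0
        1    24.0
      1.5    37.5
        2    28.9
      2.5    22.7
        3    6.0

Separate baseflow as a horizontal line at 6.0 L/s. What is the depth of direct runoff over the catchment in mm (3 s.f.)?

d ≈ 20.2 mm

Direct runoff: 0.0, 3.0, 18.0, 31.5, 22.9, 16.7, 0.0 L/s; ΣQ_DR = 92.10 L/s.
V = ΣQ_DR · Δt = 92.10 × 1800 s = 1.658 × 10^5 L.
Over A = 0.821 ha, depth = V / A = 20.2 mm.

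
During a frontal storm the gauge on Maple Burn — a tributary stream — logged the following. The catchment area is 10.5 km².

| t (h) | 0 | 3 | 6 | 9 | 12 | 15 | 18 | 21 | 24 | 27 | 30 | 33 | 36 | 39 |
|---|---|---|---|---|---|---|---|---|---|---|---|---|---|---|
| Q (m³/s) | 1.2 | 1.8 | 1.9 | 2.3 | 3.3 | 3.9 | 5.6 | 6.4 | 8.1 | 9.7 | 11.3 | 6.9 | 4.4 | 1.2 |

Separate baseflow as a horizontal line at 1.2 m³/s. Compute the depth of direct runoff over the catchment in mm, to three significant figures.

d ≈ 52.7 mm

Direct runoff: 0.0, 0.6, 0.7, 1.1, 2.1, 2.7, 4.4, 5.2, 6.9, 8.5, 10.1, 5.7, 3.2, 0.0 m³/s; ΣQ_DR = 51.20 m³/s.
V = ΣQ_DR · Δt = 51.20 × 10800 s = 5.530 × 10^5 m³.
Over A = 10.5 km², depth = V / A = 52.7 mm.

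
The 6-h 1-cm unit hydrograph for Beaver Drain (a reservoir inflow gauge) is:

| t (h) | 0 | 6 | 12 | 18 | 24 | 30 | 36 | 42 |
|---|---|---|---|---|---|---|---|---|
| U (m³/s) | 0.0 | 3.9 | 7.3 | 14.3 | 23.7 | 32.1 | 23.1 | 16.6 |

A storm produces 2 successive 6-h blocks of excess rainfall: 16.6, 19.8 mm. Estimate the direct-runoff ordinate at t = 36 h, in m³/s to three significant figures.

Q ≈ 102 m³/s

By discrete convolution, Q_j = Σ (P_i / 10 mm) · U_{j−i}.
At t = 36 h (j=6): Q = (16.6/10)·23.1 + (19.8/10)·32.1 = 102 m³/s.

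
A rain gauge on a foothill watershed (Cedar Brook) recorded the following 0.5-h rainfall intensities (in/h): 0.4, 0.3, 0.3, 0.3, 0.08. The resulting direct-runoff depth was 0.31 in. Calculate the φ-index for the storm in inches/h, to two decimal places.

Only the 4 blocks with intensity above φ contribute runoff: 0.4, 0.3, 0.3, 0.3 in/h.
Σ(I−φ)·Δt = d  ⇒  (0.4+0.3+0.3+0.3 − 4φ)·0.5 = 0.31
φ = (1.300 − 0.31/0.5) / 4 = 0.17 in/h.

φ ≈ 0.17 in/h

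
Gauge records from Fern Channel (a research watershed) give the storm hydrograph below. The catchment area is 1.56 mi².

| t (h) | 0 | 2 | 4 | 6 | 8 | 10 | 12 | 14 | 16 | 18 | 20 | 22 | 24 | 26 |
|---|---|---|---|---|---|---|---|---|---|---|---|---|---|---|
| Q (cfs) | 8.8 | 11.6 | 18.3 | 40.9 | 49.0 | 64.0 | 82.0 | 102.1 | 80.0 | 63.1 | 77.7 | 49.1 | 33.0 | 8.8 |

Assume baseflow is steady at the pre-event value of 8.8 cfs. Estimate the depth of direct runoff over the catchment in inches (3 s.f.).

Direct runoff: 0.0, 2.8, 9.5, 32.1, 40.2, 55.2, 73.2, 93.3, 71.2, 54.3, 68.9, 40.3, 24.2, 0.0 cfs; ΣQ_DR = 565.2 cfs.
V = ΣQ_DR · Δt = 565.2 × 7200 s = 4.069 × 10^6 ft³.
Over A = 1.56 mi², depth = V / A = 1.12 in.

d ≈ 1.12 in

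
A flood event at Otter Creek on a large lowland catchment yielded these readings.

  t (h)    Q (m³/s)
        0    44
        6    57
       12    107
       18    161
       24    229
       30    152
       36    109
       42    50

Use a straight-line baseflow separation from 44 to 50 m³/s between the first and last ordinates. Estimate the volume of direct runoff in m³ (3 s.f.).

Direct-runoff ordinates (Q − Q_b): 0.00, 12.14, 61.29, 114.43, 181.57, 103.71, 59.86, 0.00 m³/s.
ΣQ_DR = 533.0 m³/s.
With Δt = 6 h = 21600 s, V = ΣQ_DR · Δt = 533.0 × 21600 = 1.15 × 10^7 m³.

V ≈ 1.15 × 10^7 m³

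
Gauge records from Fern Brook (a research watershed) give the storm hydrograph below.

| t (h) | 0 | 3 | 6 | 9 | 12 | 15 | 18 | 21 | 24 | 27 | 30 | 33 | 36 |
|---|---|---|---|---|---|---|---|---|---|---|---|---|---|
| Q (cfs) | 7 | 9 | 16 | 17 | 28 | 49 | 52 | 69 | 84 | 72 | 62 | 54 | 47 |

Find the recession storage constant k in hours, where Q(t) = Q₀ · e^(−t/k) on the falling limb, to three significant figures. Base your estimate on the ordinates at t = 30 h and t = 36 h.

On the falling limb, Q drops from 62 to 47 cfs between t = 30 h and t = 36 h (Δt = 6 h).
k = −Δt / ln(Q₂/Q₁) = −6 / ln(47/62) = 21.7 h.

k ≈ 21.7 h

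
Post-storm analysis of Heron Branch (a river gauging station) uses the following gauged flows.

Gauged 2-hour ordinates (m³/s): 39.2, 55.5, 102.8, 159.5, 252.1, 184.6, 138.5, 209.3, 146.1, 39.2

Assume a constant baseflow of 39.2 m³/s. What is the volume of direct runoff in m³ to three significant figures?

Direct-runoff ordinates (Q − Q_b): 0.0, 16.3, 63.6, 120.3, 212.9, 145.4, 99.3, 170.1, 106.9, 0.0 m³/s.
ΣQ_DR = 934.8 m³/s.
With Δt = 2 h = 7200 s, V = ΣQ_DR · Δt = 934.8 × 7200 = 6.73 × 10^6 m³.

V ≈ 6.73 × 10^6 m³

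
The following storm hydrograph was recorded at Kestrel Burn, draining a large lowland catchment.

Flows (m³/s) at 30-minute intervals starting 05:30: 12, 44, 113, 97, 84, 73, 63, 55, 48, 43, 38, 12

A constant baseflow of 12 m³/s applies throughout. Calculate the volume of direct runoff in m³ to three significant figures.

Direct-runoff ordinates (Q − Q_b): 0.0, 32.0, 101.0, 85.0, 72.0, 61.0, 51.0, 43.0, 36.0, 31.0, 26.0, 0.0 m³/s.
ΣQ_DR = 538.0 m³/s.
With Δt = 0.5 h = 1800 s, V = ΣQ_DR · Δt = 538.0 × 1800 = 9.68 × 10^5 m³.

V ≈ 9.68 × 10^5 m³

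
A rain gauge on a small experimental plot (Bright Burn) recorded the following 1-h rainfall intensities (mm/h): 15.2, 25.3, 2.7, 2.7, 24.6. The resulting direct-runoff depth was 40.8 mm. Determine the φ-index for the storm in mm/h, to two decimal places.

φ ≈ 8.10 mm/h

Only the 3 blocks with intensity above φ contribute runoff: 15.2, 25.3, 24.6 mm/h.
Σ(I−φ)·Δt = d  ⇒  (15.2+25.3+24.6 − 3φ)·1 = 40.8
φ = (65.10 − 40.8/1) / 3 = 8.10 mm/h.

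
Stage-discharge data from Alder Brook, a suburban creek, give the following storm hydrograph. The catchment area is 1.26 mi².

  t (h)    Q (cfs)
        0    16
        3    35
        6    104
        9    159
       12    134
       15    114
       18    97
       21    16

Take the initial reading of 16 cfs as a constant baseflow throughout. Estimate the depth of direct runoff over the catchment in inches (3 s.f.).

Direct runoff: 0.0, 19.0, 88.0, 143.0, 118.0, 98.0, 81.0, 0.0 cfs; ΣQ_DR = 547.0 cfs.
V = ΣQ_DR · Δt = 547.0 × 10800 s = 5.908 × 10^6 ft³.
Over A = 1.26 mi², depth = V / A = 2.02 in.

d ≈ 2.02 in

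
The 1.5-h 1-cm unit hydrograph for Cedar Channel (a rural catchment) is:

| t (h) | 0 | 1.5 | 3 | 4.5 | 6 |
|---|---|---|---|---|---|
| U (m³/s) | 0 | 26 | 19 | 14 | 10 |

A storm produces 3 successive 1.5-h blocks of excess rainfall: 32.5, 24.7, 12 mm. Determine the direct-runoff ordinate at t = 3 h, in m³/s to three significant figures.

By discrete convolution, Q_j = Σ (P_i / 10 mm) · U_{j−i}.
At t = 3 h (j=2): Q = (32.5/10)·19 + (24.7/10)·26 + (12/10)·0 = 126 m³/s.

Q ≈ 126 m³/s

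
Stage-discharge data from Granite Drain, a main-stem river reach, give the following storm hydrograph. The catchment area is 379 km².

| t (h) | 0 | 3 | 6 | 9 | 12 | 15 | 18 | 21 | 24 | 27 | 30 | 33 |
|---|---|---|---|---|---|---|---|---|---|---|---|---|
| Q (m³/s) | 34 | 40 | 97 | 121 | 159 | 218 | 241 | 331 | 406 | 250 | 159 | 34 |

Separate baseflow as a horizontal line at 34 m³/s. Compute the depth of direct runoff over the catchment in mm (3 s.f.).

Direct runoff: 0.0, 6.0, 63.0, 87.0, 125.0, 184.0, 207.0, 297.0, 372.0, 216.0, 125.0, 0.0 m³/s; ΣQ_DR = 1682 m³/s.
V = ΣQ_DR · Δt = 1682 × 10800 s = 1.817 × 10^7 m³.
Over A = 379 km², depth = V / A = 47.9 mm.

d ≈ 47.9 mm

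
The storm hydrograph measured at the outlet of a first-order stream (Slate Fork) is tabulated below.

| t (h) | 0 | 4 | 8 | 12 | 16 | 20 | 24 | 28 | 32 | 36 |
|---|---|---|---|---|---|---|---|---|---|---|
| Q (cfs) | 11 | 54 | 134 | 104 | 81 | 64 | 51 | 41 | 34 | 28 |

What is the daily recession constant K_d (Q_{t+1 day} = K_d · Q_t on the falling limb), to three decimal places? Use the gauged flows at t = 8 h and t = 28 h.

Between t = 8 h and t = 28 h the flow falls from 134 to 41 cfs over 5×4 h = 20 h.
Per-interval ratio K = (41/134)^(1/5) = 0.7891; K_d = K^(24/4) = 0.241.

K_d ≈ 0.241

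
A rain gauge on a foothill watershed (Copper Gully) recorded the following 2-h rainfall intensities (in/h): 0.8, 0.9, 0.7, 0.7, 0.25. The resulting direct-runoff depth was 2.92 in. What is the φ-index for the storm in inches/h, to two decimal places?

φ ≈ 0.41 in/h

Only the 4 blocks with intensity above φ contribute runoff: 0.8, 0.9, 0.7, 0.7 in/h.
Σ(I−φ)·Δt = d  ⇒  (0.8+0.9+0.7+0.7 − 4φ)·2 = 2.92
φ = (3.100 − 2.92/2) / 4 = 0.41 in/h.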